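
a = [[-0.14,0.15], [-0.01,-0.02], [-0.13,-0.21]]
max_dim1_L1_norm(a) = 0.34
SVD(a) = [[0.45, 0.89], [-0.08, 0.03], [-0.89, 0.45]] @ diag([0.26140291718293746, 0.18779913441826712]) @ [[0.2,0.98], [-0.98,0.20]]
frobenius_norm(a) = 0.32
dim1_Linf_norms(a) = [0.15, 0.02, 0.21]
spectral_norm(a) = 0.26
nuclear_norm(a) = 0.45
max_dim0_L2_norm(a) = 0.26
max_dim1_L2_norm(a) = 0.25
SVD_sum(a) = [[0.02, 0.12],[-0.0, -0.02],[-0.05, -0.23]] + [[-0.16,  0.03], [-0.01,  0.0], [-0.08,  0.02]]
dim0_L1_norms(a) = [0.28, 0.38]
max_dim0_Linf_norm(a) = 0.21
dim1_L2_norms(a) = [0.21, 0.02, 0.25]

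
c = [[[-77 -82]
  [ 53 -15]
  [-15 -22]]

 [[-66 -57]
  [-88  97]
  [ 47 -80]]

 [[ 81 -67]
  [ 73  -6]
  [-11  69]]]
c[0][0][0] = -77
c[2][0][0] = 81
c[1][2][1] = -80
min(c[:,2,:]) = -80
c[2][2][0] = -11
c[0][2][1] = -22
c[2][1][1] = -6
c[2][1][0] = 73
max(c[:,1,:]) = 97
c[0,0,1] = -82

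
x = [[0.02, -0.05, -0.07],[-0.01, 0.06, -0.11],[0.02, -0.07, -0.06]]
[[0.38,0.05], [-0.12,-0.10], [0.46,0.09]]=x @ [[1.31, -0.72], [-4.76, -1.56], [-1.64, 0.16]]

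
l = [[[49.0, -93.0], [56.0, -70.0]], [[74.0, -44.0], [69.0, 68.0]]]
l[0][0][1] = -93.0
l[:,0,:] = [[49.0, -93.0], [74.0, -44.0]]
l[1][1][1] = 68.0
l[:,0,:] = [[49.0, -93.0], [74.0, -44.0]]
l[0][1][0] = 56.0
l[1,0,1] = -44.0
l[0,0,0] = 49.0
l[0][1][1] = -70.0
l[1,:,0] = [74.0, 69.0]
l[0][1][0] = 56.0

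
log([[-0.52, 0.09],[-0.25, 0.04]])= [[(-0.29+3.14j), (-0.93+0j)],[(2.59-0j), -6.09+3.14j]]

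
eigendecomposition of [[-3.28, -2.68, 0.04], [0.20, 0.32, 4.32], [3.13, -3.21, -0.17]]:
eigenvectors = [[-0.86+0.00j,  (0.21-0.24j),  (0.21+0.24j)], [-0.33+0.00j,  -0.68+0.00j,  -0.68-0.00j], [0.39+0.00j,  -0.05-0.66j,  -0.05+0.66j]]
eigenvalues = [(-4.32+0j), (0.6+4.31j), (0.6-4.31j)]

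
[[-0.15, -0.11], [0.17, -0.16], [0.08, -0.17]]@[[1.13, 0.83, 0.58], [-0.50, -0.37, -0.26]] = [[-0.11, -0.08, -0.06], [0.27, 0.20, 0.14], [0.18, 0.13, 0.09]]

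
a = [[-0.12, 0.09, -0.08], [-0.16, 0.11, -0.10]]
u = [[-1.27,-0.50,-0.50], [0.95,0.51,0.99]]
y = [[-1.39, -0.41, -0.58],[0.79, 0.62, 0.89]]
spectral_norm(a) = 0.28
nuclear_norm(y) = 2.48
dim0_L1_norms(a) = [0.28, 0.2, 0.18]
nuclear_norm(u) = 2.43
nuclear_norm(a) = 0.28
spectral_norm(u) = 2.02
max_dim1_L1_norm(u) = 2.45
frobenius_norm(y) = 2.06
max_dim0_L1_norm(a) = 0.28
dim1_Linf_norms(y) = [1.39, 0.89]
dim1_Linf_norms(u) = [1.27, 0.99]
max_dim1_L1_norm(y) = 2.38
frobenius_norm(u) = 2.06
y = a + u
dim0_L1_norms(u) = [2.22, 1.01, 1.49]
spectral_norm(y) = 2.00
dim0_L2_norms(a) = [0.2, 0.14, 0.13]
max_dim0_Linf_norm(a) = 0.16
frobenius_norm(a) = 0.28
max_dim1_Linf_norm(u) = 1.27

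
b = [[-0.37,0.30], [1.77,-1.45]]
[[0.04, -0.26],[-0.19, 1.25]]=b @ [[-0.14, 0.69],[-0.04, -0.02]]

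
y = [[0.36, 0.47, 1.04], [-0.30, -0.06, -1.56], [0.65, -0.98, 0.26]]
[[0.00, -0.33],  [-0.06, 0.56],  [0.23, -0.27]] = y @ [[0.13,-0.08],[-0.14,0.13],[0.02,-0.35]]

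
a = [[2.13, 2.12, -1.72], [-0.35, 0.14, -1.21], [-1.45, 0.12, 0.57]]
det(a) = 4.34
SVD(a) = [[-0.94, -0.08, 0.34], [-0.13, -0.82, -0.56], [0.32, -0.57, 0.75]] @ diag([3.6796684116574547, 1.2867252839104575, 0.917648311716343]) @ [[-0.66, -0.53, 0.53], [0.73, -0.28, 0.62], [-0.18, 0.8, 0.57]]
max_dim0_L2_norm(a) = 2.6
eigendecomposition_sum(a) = [[2.09-0.00j,1.34+0.00j,-1.94+0.00j], [(0.2-0j),(0.13+0j),-0.19+0.00j], [-1.12+0.00j,(-0.72+0j),(1.04+0j)]] + [[(0.02+0.22j), 0.39-0.17j, 0.11+0.37j], [-0.27-0.09j, (0.01+0.57j), (-0.51-0.06j)], [-0.17+0.17j, 0.42+0.21j, (-0.24+0.36j)]] + [[0.02-0.22j, (0.39+0.17j), (0.11-0.37j)],[-0.27+0.09j, (0.01-0.57j), -0.51+0.06j],[(-0.17-0.17j), 0.42-0.21j, -0.24-0.36j]]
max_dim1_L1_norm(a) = 5.97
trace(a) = 2.84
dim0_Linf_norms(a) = [2.13, 2.12, 1.72]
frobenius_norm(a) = 4.00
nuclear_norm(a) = 5.88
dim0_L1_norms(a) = [3.93, 2.38, 3.5]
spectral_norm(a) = 3.68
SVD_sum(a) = [[2.27, 1.84, -1.83], [0.32, 0.26, -0.26], [-0.78, -0.64, 0.63]] + [[-0.08, 0.03, -0.07], [-0.77, 0.29, -0.65], [-0.54, 0.21, -0.46]] + [[-0.06, 0.25, 0.18], [0.1, -0.41, -0.30], [-0.13, 0.55, 0.4]]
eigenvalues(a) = [(3.25+0j), (-0.21+1.14j), (-0.21-1.14j)]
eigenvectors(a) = [[(-0.88+0j), -0.20-0.46j, (-0.2+0.46j)], [-0.08+0.00j, 0.67+0.00j, (0.67-0j)], [(0.47+0j), 0.25-0.49j, 0.25+0.49j]]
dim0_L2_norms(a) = [2.6, 2.13, 2.18]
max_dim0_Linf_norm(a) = 2.13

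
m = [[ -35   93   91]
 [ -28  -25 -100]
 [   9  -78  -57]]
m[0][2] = 91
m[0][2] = 91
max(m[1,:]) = -25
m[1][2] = -100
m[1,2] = -100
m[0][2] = 91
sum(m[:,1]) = -10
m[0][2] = 91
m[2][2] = -57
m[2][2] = -57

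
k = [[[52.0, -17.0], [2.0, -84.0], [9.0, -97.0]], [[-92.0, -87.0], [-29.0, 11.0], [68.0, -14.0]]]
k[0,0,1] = -17.0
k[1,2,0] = 68.0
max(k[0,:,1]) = -17.0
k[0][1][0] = 2.0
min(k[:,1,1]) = -84.0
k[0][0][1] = -17.0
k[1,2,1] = -14.0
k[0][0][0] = 52.0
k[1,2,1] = -14.0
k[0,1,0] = 2.0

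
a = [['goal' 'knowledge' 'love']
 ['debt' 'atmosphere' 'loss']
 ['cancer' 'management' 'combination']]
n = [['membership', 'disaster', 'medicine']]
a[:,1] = ['knowledge', 'atmosphere', 'management']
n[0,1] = 'disaster'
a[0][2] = 'love'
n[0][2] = 'medicine'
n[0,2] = 'medicine'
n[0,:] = ['membership', 'disaster', 'medicine']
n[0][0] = 'membership'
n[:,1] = ['disaster']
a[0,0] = 'goal'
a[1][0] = 'debt'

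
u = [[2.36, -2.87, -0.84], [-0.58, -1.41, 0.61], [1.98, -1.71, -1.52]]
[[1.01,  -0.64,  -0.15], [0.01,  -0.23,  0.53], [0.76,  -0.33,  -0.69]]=u @[[0.28, -0.12, -0.00],  [-0.12, 0.16, -0.12],  [-0.0, -0.12, 0.59]]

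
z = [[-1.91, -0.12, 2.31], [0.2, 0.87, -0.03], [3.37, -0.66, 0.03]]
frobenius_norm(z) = 4.65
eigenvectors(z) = [[-0.76,0.51,-0.27], [0.04,0.07,-0.88], [0.65,0.86,-0.38]]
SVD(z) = [[-0.63, -0.77, -0.11],[0.03, 0.11, -0.99],[0.78, -0.62, -0.05]] @ diag([4.104735248831234, 1.999341802390769, 0.862311367323447]) @ [[0.93, -0.10, -0.35], [-0.3, 0.3, -0.9], [-0.20, -0.95, -0.25]]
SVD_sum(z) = [[-2.4, 0.26, 0.89], [0.10, -0.01, -0.04], [2.98, -0.32, -1.11]] + [[0.47,-0.47,1.40],[-0.07,0.07,-0.21],[0.38,-0.38,1.13]] + [[0.02, 0.09, 0.02], [0.17, 0.81, 0.22], [0.01, 0.04, 0.01]]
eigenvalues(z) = [-3.9, 1.97, 0.92]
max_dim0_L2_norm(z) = 3.88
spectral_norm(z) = 4.10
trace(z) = -1.01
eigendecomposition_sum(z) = [[-2.58,0.15,1.52], [0.12,-0.01,-0.07], [2.23,-0.13,-1.31]] + [[0.68, -0.56, 0.81], [0.09, -0.08, 0.11], [1.14, -0.95, 1.37]] + [[-0.00, 0.29, -0.02], [-0.01, 0.95, -0.07], [-0.01, 0.41, -0.03]]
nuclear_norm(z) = 6.97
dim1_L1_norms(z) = [4.34, 1.1, 4.06]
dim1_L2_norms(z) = [3.0, 0.89, 3.43]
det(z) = -7.08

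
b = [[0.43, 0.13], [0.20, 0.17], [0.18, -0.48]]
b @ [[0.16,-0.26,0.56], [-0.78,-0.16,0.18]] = [[-0.03,-0.13,0.26],[-0.1,-0.08,0.14],[0.4,0.03,0.01]]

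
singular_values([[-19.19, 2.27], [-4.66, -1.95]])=[19.83, 2.42]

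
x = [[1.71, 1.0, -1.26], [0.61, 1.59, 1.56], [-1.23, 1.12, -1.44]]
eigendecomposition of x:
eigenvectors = [[0.35, -0.92, -0.86], [-0.38, -0.33, 0.29], [0.85, 0.2, 0.41]]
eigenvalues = [-2.45, 2.34, 1.97]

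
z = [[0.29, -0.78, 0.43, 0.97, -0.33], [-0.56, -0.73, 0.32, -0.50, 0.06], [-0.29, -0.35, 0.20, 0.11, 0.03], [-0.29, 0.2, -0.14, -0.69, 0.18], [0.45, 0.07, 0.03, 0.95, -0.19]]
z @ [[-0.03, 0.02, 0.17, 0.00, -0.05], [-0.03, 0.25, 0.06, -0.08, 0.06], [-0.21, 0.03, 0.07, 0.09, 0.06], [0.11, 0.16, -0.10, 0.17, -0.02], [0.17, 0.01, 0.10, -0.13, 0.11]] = [[-0.03,-0.02,-0.1,0.31,-0.09], [-0.07,-0.26,-0.06,-0.01,0.02], [-0.01,-0.07,-0.06,0.06,0.01], [-0.01,-0.07,0.04,-0.17,0.05], [0.05,0.18,-0.03,0.18,-0.06]]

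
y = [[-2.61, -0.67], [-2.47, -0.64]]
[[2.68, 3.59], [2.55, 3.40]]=y @ [[-0.45, -1.59],[-2.24, 0.83]]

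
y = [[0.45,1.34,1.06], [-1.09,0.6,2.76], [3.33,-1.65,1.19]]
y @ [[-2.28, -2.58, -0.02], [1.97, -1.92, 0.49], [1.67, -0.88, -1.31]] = [[3.38, -4.67, -0.74], [8.28, -0.77, -3.30], [-8.86, -6.47, -2.43]]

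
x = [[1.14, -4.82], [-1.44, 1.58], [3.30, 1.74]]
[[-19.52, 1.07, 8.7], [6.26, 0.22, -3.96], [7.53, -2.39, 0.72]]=x@[[0.13, -0.54, 1.04], [4.08, -0.35, -1.56]]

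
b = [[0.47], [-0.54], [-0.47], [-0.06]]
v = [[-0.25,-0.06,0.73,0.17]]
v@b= [[-0.44]]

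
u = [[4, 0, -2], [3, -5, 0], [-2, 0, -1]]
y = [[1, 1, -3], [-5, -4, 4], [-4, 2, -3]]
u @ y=[[12, 0, -6], [28, 23, -29], [2, -4, 9]]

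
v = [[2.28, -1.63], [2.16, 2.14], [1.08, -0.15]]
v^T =[[2.28,2.16,1.08], [-1.63,2.14,-0.15]]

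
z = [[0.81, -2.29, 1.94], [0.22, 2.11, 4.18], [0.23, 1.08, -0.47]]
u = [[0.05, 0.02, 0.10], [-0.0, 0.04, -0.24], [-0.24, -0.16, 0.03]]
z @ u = [[-0.43, -0.39, 0.69], [-0.99, -0.58, -0.36], [0.12, 0.12, -0.25]]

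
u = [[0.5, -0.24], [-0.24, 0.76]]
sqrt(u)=[[0.69, -0.16], [-0.16, 0.86]]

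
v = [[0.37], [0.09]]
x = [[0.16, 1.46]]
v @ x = [[0.06, 0.54],  [0.01, 0.13]]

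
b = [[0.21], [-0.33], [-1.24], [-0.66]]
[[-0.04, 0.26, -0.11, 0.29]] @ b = [[-0.15]]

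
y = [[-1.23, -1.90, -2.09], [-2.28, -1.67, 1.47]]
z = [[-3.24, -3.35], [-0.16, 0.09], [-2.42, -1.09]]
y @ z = [[9.35, 6.23], [4.10, 5.89]]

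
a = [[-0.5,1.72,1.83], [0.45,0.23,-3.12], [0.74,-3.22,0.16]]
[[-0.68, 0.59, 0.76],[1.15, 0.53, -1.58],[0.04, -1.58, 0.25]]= a @[[0.26, 0.03, -0.33],  [0.03, 0.49, -0.13],  [-0.33, -0.13, 0.45]]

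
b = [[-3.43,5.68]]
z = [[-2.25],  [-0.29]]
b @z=[[6.07]]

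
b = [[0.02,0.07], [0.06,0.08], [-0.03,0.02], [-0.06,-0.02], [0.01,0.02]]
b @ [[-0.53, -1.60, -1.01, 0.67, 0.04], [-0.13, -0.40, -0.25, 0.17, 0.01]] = [[-0.02, -0.06, -0.04, 0.03, 0.00], [-0.04, -0.13, -0.08, 0.05, 0.00], [0.01, 0.04, 0.03, -0.02, -0.00], [0.03, 0.1, 0.07, -0.04, -0.0], [-0.01, -0.02, -0.02, 0.01, 0.00]]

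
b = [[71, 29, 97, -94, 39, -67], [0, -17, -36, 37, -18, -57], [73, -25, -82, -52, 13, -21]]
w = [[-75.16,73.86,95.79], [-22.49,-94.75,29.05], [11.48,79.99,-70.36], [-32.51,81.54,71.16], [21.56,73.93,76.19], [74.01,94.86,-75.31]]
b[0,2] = 97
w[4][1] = 73.93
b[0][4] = 39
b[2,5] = -21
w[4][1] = 73.93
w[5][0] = 74.01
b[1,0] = 0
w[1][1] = -94.75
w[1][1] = -94.75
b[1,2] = -36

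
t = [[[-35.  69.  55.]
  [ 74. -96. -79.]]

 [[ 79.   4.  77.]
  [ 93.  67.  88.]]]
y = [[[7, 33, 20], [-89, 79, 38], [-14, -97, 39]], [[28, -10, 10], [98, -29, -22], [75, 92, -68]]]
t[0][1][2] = -79.0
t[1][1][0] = 93.0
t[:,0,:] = [[-35.0, 69.0, 55.0], [79.0, 4.0, 77.0]]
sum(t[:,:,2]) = 141.0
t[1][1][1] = 67.0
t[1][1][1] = 67.0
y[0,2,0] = -14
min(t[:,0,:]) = -35.0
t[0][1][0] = 74.0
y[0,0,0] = 7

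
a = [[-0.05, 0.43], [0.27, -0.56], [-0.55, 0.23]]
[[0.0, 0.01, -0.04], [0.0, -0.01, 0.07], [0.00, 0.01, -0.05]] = a@[[-0.00,-0.01,0.04], [0.0,0.02,-0.1]]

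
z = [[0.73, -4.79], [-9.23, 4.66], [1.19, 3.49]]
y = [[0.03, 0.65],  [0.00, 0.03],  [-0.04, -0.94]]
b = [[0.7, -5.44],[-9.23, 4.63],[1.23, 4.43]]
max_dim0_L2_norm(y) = 1.14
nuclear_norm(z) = 16.01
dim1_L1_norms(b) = [6.14, 13.86, 5.66]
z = y + b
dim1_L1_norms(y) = [0.68, 0.03, 0.98]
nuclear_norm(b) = 17.08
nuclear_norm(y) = 1.15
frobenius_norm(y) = 1.14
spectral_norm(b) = 10.99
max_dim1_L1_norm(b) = 13.86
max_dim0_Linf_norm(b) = 9.23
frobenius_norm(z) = 12.00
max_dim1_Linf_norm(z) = 9.23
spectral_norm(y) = 1.14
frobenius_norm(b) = 12.56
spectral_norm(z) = 10.82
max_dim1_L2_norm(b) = 10.33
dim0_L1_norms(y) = [0.07, 1.62]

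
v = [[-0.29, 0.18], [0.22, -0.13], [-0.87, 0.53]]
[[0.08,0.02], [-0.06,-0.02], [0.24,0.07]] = v@[[-0.23, -0.13], [0.07, -0.09]]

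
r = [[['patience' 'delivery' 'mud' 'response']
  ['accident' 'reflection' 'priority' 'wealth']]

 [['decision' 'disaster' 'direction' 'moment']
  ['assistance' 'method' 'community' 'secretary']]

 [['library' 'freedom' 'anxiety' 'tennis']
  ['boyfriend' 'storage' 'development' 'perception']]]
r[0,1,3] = 'wealth'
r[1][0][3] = 'moment'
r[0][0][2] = 'mud'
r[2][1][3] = 'perception'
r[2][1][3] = 'perception'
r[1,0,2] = 'direction'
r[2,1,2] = 'development'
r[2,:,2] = ['anxiety', 'development']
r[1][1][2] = 'community'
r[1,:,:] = [['decision', 'disaster', 'direction', 'moment'], ['assistance', 'method', 'community', 'secretary']]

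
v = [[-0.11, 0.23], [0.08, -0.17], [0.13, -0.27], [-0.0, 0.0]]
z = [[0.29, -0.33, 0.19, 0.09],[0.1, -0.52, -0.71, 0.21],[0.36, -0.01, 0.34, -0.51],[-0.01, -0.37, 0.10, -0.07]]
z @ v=[[-0.03, 0.07], [-0.14, 0.30], [0.00, -0.01], [-0.02, 0.03]]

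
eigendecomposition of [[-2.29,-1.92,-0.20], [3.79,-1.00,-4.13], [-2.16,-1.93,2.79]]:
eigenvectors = [[-0.16+0.00j, -0.68+0.00j, -0.68-0.00j],[(0.57+0j), (0.09+0.64j), (0.09-0.64j)],[(-0.8+0j), -0.31+0.13j, (-0.31-0.13j)]]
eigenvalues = [(3.75+0j), (-2.13+1.85j), (-2.13-1.85j)]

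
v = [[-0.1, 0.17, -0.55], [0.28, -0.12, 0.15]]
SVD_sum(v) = [[-0.19, 0.19, -0.51], [0.09, -0.09, 0.23]] + [[0.09, -0.02, -0.04], [0.19, -0.03, -0.08]]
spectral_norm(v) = 0.63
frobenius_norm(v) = 0.68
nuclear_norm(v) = 0.87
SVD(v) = [[-0.91, 0.42], [0.42, 0.91]] @ diag([0.6334902193874888, 0.23535110354615144]) @ [[0.33,-0.32,0.89], [0.90,-0.16,-0.39]]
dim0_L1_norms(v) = [0.38, 0.29, 0.7]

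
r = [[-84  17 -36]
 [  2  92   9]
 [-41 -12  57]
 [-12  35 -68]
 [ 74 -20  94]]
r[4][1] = -20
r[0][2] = -36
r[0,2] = -36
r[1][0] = 2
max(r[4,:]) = 94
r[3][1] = 35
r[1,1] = 92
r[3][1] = 35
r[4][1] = -20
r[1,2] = 9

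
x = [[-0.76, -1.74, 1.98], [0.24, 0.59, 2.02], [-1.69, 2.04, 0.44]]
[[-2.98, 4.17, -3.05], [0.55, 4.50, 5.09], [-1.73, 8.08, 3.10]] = x @ [[1.85, -2.69, 1.81], [0.72, 1.26, 2.69], [-0.16, 2.18, 1.52]]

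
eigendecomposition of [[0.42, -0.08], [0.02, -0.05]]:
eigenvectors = [[1.00, 0.17], [0.04, 0.99]]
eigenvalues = [0.42, -0.05]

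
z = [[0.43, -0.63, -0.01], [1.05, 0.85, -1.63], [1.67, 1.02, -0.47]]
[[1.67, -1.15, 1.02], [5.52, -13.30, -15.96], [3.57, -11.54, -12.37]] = z @ [[2.11, -4.78, -3.40], [-1.17, -1.51, -4.03], [-2.64, 4.29, 5.5]]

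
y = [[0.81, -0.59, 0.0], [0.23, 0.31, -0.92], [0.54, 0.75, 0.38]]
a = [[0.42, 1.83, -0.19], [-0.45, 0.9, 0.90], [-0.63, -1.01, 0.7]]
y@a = [[0.61,0.95,-0.68], [0.54,1.63,-0.41], [-0.35,1.28,0.84]]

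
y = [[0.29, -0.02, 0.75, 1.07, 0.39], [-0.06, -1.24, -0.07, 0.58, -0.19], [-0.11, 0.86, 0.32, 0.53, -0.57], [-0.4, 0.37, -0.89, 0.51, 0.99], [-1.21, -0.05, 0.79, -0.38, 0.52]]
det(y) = -4.08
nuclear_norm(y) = 6.92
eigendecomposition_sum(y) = [[(0.28+0.33j), (0.06-0.01j), -0.03+0.10j, 0.46-0.11j, (0.08-0.42j)],[0.01+0.13j, (0.02+0.01j), -0.02+0.02j, (0.13+0.05j), (0.09-0.09j)],[0.27+0.07j, (0.03-0.03j), 0.02+0.06j, (0.2-0.22j), (-0.11-0.25j)],[(-0.3+0.49j), (0.04+0.07j), (-0.14+0j), (0.33+0.54j), 0.57-0.08j],[-0.40-0.08j, (-0.04+0.04j), -0.03-0.09j, (-0.28+0.34j), 0.19+0.36j]] + [[(0.28-0.33j),(0.06+0.01j),-0.03-0.10j,0.46+0.11j,0.08+0.42j], [0.01-0.13j,(0.02-0.01j),-0.02-0.02j,0.13-0.05j,(0.09+0.09j)], [(0.27-0.07j),0.03+0.03j,0.02-0.06j,0.20+0.22j,-0.11+0.25j], [(-0.3-0.49j),0.04-0.07j,-0.14-0.00j,(0.33-0.54j),0.57+0.08j], [-0.40+0.08j,-0.04-0.04j,-0.03+0.09j,(-0.28-0.34j),(0.19-0.36j)]] + [[(-0.12+0.24j), 0.11-0.16j, (0.37-0.06j), 0.03-0.08j, 0.15+0.18j],[-0.11j, -0.01+0.08j, (-0.12+0.09j), (0.01+0.03j), (-0.09-0.04j)],[-0.33-0.10j, (0.23+0.1j), 0.17+0.45j, 0.11+0.01j, -0.20+0.23j],[0.09-0.17j, (-0.08+0.12j), (-0.27+0.05j), -0.02+0.06j, (-0.11-0.13j)],[(-0.2+0.21j), 0.16-0.13j, 0.40+0.04j, 0.05-0.08j, (0.1+0.23j)]] + [[(-0.12-0.24j), 0.11+0.16j, (0.37+0.06j), (0.03+0.08j), (0.15-0.18j)],  [0.11j, -0.01-0.08j, (-0.12-0.09j), 0.01-0.03j, -0.09+0.04j],  [-0.33+0.10j, 0.23-0.10j, 0.17-0.45j, 0.11-0.01j, -0.20-0.23j],  [0.09+0.17j, (-0.08-0.12j), (-0.27-0.05j), (-0.02-0.06j), -0.11+0.13j],  [(-0.2-0.21j), (0.16+0.13j), 0.40-0.04j, 0.05+0.08j, 0.10-0.23j]] + [[(-0.03-0j), (-0.37+0j), (0.07+0j), 0.09-0.00j, (-0.06-0j)], [(-0.09-0j), (-1.25+0j), (0.22+0j), (0.31-0j), (-0.19-0j)], [0.02+0.00j, 0.34-0.00j, -0.06-0.00j, (-0.09+0j), 0.05+0.00j], [0.03+0.00j, 0.46-0.00j, (-0.08-0j), -0.11+0.00j, (0.07+0j)], [-0.02-0.00j, -0.30+0.00j, 0.05+0.00j, 0.07-0.00j, (-0.05-0j)]]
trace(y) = 0.40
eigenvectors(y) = [[0.16-0.47j, (0.16+0.47j), (-0.09+0.46j), (-0.09-0.46j), (-0.25+0j)],  [(0.11-0.09j), (0.11+0.09j), -0.05-0.19j, -0.05+0.19j, -0.86+0.00j],  [-0.09-0.30j, -0.09+0.30j, -0.61+0.00j, -0.61-0.00j, (0.24+0j)],  [0.65+0.00j, (0.65-0j), (0.06-0.33j), (0.06+0.33j), (0.31+0j)],  [0.15+0.43j, (0.15-0.43j), -0.23+0.45j, -0.23-0.45j, (-0.21+0j)]]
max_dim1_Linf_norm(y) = 1.24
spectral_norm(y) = 1.65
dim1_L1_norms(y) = [2.52, 2.14, 2.39, 3.16, 2.95]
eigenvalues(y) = [(0.83+1.3j), (0.83-1.3j), (0.11+1.06j), (0.11-1.06j), (-1.5+0j)]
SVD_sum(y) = [[0.22, -0.16, -0.02, 0.11, -0.16],  [0.55, -0.39, -0.04, 0.28, -0.41],  [-0.02, 0.02, 0.00, -0.01, 0.02],  [-0.46, 0.33, 0.03, -0.24, 0.34],  [-0.77, 0.56, 0.06, -0.40, 0.58]] + [[-0.24,-0.47,0.18,0.26,0.3],[-0.34,-0.68,0.26,0.38,0.44],[0.18,0.36,-0.14,-0.2,-0.23],[-0.1,-0.19,0.07,0.11,0.12],[-0.26,-0.51,0.20,0.28,0.33]] + [[0.11, 0.22, -0.27, 0.39, 0.24], [-0.02, -0.05, 0.06, -0.08, -0.05], [0.05, 0.1, -0.12, 0.18, 0.11], [0.23, 0.45, -0.55, 0.82, 0.50], [-0.12, -0.24, 0.3, -0.44, -0.27]] + [[-0.01, 0.39, 0.74, 0.41, -0.19], [0.00, -0.12, -0.22, -0.12, 0.06], [-0.01, 0.39, 0.74, 0.40, -0.18], [0.01, -0.21, -0.4, -0.22, 0.1], [-0.0, 0.14, 0.27, 0.15, -0.07]] + [[0.21, 0.00, 0.11, -0.11, 0.19], [-0.24, -0.0, -0.13, 0.12, -0.22], [-0.31, -0.0, -0.16, 0.16, -0.29], [-0.08, -0.0, -0.04, 0.04, -0.08], [-0.05, -0.00, -0.03, 0.03, -0.05]]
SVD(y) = [[0.2, -0.45, 0.38, -0.63, -0.46], [0.51, -0.65, -0.08, 0.19, 0.53], [-0.02, 0.34, 0.18, -0.63, 0.68], [-0.43, -0.18, 0.80, 0.34, 0.19], [-0.72, -0.48, -0.43, -0.23, 0.12]] @ diag([1.6457790466119633, 1.5365941014724698, 1.5270895767055295, 1.5043142645211747, 0.7018019060450659]) @ [[0.65, -0.47, -0.05, 0.34, -0.49], [0.34, 0.69, -0.26, -0.38, -0.44], [0.19, 0.37, -0.45, 0.67, 0.41], [0.01, -0.41, -0.78, -0.43, 0.19], [-0.65, -0.00, -0.34, 0.33, -0.60]]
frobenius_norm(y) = 3.19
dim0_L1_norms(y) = [2.07, 2.54, 2.82, 3.07, 2.66]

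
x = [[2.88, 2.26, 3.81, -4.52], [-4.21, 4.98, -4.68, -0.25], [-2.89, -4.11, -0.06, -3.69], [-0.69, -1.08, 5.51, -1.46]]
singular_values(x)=[9.92, 6.51, 5.89, 3.22]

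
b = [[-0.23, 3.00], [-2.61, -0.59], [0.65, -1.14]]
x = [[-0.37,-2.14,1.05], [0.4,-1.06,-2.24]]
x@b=[[6.35, -1.04], [1.22, 4.38]]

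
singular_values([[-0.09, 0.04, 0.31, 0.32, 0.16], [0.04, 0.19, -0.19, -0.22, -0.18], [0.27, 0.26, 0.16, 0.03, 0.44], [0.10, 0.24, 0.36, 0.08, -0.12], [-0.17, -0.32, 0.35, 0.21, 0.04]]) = [0.8, 0.64, 0.42, 0.17, 0.05]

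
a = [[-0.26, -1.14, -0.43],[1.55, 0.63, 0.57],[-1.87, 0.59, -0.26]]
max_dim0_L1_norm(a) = 3.68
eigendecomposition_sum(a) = [[(-0.15+0.72j), -0.60+0.48j, -0.23+0.32j],[(0.74+0.49j), (0.28+0.89j), (0.26+0.41j)],[-0.83-1.65j, (0.41-1.88j), (-0.05-1j)]] + [[-0.15-0.72j, (-0.6-0.48j), -0.23-0.32j], [(0.74-0.49j), (0.28-0.89j), (0.26-0.41j)], [-0.83+1.65j, 0.41+1.88j, -0.05+1.00j]] + [[0.05-0.00j, (0.05-0j), 0.04-0.00j], [(0.07-0j), (0.08-0j), (0.05-0j)], [(-0.22+0j), -0.23+0.00j, (-0.16+0j)]]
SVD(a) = [[-0.18, -0.78, 0.6], [0.67, 0.35, 0.66], [-0.72, 0.52, 0.46]] @ diag([2.5246924020131374, 1.4882587883720404, 0.0037488732336146734]) @ [[0.96, 0.08, 0.26], [-0.15, 0.95, 0.27], [0.22, 0.3, -0.93]]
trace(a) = 0.11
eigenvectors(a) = [[(-0.26-0.21j),(-0.26+0.21j),-0.21+0.00j], [(-0.35+0.2j),-0.35-0.20j,(-0.31+0j)], [(0.85+0j),(0.85-0j),0.93+0.00j]]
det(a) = -0.01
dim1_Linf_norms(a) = [1.14, 1.55, 1.87]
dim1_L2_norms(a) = [1.25, 1.77, 1.98]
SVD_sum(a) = [[-0.43, -0.04, -0.12], [1.63, 0.13, 0.43], [-1.76, -0.14, -0.47]] + [[0.17, -1.11, -0.31],[-0.08, 0.50, 0.14],[-0.12, 0.73, 0.21]] + [[0.00, 0.00, -0.00], [0.00, 0.00, -0.00], [0.0, 0.0, -0.00]]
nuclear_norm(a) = 4.02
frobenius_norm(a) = 2.93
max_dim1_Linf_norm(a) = 1.87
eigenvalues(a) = [(0.07+0.61j), (0.07-0.61j), (-0.04+0j)]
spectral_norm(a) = 2.52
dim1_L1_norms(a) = [1.83, 2.75, 2.72]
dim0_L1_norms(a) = [3.68, 2.36, 1.26]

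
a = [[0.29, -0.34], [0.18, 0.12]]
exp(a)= [[1.3, -0.41], [0.22, 1.09]]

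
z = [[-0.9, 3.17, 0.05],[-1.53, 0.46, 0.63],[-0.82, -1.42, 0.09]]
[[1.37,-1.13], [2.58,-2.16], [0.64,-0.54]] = z@[[-0.85, 0.71], [0.16, -0.13], [1.92, -1.61]]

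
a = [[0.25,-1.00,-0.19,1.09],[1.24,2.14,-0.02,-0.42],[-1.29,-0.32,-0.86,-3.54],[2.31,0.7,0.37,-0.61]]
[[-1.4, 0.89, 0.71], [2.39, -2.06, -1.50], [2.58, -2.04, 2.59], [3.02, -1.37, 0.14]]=a @ [[0.88, -0.43, 0.38], [0.39, -0.60, -1.04], [0.1, 1.02, -0.93], [-1.11, 0.54, -0.55]]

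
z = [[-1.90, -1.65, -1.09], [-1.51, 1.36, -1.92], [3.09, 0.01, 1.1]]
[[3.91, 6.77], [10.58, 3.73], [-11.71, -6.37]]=z@[[-3.36, -1.44], [2.31, -1.3], [-1.23, -1.73]]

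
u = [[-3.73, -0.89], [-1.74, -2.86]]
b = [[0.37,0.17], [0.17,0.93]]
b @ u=[[-1.68, -0.82],  [-2.25, -2.81]]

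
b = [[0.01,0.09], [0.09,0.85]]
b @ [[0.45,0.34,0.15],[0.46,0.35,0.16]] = [[0.05, 0.03, 0.02], [0.43, 0.33, 0.15]]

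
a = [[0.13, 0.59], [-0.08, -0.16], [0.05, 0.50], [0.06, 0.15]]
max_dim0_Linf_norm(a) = 0.59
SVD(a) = [[-0.74,0.21], [0.21,-0.65], [-0.61,-0.61], [-0.19,0.41]] @ diag([0.8185407658933994, 0.07477308720821357]) @ [[-0.19,-0.98], [0.98,-0.19]]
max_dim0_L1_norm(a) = 1.4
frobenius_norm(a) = 0.82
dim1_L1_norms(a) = [0.72, 0.24, 0.55, 0.21]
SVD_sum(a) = [[0.11,0.59],[-0.03,-0.17],[0.09,0.49],[0.03,0.16]] + [[0.02,-0.00], [-0.05,0.01], [-0.04,0.01], [0.03,-0.01]]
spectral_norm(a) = 0.82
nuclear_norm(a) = 0.89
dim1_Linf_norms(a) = [0.59, 0.16, 0.5, 0.15]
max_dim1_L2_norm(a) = 0.6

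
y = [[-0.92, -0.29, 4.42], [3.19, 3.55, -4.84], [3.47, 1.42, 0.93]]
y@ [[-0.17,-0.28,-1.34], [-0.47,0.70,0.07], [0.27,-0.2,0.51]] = [[1.49, -0.83, 3.47], [-3.52, 2.56, -6.49], [-1.01, -0.16, -4.08]]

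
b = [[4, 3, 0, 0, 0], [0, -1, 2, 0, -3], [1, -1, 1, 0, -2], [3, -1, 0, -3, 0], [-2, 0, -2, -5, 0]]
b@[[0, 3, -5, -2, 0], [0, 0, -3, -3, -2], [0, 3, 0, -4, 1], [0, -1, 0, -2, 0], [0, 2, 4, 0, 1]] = [[0, 12, -29, -17, -6], [0, 0, -9, -5, 1], [0, 2, -10, -3, 1], [0, 12, -12, 3, 2], [0, -7, 10, 22, -2]]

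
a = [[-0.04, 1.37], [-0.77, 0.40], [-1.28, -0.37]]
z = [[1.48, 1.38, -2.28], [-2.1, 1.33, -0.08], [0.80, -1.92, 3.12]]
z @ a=[[1.8, 3.42], [-0.84, -2.32], [-2.55, -0.83]]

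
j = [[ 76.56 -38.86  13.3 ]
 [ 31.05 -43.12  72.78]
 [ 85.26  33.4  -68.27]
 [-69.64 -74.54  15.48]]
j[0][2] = 13.3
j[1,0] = 31.05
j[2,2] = -68.27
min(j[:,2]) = -68.27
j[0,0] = 76.56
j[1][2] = 72.78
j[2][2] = -68.27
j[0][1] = -38.86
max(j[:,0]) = 85.26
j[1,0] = 31.05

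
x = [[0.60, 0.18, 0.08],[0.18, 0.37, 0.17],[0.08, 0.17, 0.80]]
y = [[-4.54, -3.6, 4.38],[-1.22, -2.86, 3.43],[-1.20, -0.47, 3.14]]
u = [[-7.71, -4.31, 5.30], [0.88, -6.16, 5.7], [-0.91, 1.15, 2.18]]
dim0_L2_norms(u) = [7.81, 7.61, 8.08]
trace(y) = -4.26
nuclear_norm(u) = 20.21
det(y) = 21.96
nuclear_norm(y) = 12.13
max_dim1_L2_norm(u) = 10.3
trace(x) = 1.77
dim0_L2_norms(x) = [0.63, 0.45, 0.82]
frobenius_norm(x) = 1.13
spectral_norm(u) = 11.96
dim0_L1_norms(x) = [0.86, 0.72, 1.05]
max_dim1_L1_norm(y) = 12.52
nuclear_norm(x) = 1.77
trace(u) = -11.69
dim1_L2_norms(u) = [10.3, 8.44, 2.63]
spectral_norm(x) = 0.92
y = x @ u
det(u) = 160.35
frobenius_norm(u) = 13.57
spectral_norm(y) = 8.98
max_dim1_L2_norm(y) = 7.26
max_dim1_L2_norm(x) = 0.82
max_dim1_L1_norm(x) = 1.05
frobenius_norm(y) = 9.26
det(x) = 0.14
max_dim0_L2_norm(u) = 8.08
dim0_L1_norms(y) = [6.96, 6.93, 10.95]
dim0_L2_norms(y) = [4.85, 4.62, 6.39]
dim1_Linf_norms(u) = [7.71, 6.16, 2.18]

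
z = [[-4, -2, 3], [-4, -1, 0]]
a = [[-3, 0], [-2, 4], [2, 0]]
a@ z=[[12, 6, -9], [-8, 0, -6], [-8, -4, 6]]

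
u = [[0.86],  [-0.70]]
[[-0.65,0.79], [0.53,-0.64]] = u@ [[-0.76, 0.92]]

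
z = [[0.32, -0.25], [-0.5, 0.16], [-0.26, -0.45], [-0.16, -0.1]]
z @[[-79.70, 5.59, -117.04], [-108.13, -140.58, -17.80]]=[[1.53, 36.93, -33.0], [22.55, -25.29, 55.67], [69.38, 61.81, 38.44], [23.56, 13.16, 20.51]]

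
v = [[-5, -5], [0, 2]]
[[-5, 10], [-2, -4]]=v@[[2, 0], [-1, -2]]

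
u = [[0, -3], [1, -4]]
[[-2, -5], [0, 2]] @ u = [[-5, 26], [2, -8]]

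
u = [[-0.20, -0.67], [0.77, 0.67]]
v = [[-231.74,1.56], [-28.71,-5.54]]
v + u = [[-231.94, 0.89], [-27.94, -4.87]]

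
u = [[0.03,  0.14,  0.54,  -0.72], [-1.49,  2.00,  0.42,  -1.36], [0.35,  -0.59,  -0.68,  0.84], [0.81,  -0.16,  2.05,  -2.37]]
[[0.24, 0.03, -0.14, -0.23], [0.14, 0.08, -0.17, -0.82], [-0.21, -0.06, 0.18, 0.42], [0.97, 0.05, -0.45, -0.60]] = u@[[0.37, -0.19, 0.28, 0.24], [0.16, -0.12, 0.23, -0.1], [0.04, 0.09, -0.21, -0.27], [-0.26, -0.0, 0.09, 0.11]]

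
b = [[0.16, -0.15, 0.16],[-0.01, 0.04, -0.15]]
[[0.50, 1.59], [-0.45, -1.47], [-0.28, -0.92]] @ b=[[0.06, -0.01, -0.16], [-0.06, 0.01, 0.15], [-0.04, 0.01, 0.09]]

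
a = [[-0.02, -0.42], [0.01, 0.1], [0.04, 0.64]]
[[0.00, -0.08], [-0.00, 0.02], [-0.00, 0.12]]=a @ [[-0.08, 0.11],  [-0.00, 0.18]]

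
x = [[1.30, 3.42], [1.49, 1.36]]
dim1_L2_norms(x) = [3.66, 2.02]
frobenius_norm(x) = 4.18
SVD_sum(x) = [[1.63, 3.25], [0.85, 1.68]] + [[-0.33, 0.17], [0.64, -0.32]]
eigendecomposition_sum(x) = [[-0.47, 0.7], [0.31, -0.46]] + [[1.77, 2.72], [1.18, 1.82]]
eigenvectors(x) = [[-0.84, -0.83],  [0.55, -0.56]]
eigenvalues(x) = [-0.93, 3.59]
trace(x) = 2.66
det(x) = -3.33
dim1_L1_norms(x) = [4.72, 2.85]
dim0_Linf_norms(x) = [1.49, 3.42]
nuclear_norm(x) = 4.91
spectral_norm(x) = 4.10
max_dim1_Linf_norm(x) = 3.42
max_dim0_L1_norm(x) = 4.78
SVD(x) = [[-0.89, -0.46], [-0.46, 0.89]] @ diag([4.098389000910596, 0.8119775841826179]) @ [[-0.45, -0.89],  [0.89, -0.45]]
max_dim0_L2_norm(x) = 3.68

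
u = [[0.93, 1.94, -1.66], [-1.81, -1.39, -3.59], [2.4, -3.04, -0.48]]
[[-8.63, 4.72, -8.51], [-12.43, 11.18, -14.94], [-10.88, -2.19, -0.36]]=u@[[-2.70, -0.91, -0.03], [0.73, 0.45, -0.60], [4.54, -2.83, 4.41]]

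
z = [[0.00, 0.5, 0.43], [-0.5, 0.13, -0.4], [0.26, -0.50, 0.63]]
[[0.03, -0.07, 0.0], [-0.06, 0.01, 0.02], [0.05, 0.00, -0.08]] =z @ [[0.09, 0.02, 0.04],[0.01, -0.08, 0.07],[0.05, -0.07, -0.08]]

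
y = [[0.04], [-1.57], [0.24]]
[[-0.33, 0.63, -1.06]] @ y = [[-1.26]]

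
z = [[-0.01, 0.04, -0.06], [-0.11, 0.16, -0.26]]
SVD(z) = [[-0.21, -0.98], [-0.98, 0.21]] @ diag([0.3322321735019835, 0.014892376913976553]) @ [[0.33, -0.5, 0.80], [-0.93, -0.32, 0.19]]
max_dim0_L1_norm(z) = 0.32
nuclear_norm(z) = 0.35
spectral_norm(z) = 0.33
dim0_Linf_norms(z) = [0.11, 0.16, 0.26]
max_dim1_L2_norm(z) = 0.32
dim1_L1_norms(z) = [0.11, 0.53]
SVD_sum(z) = [[-0.02, 0.04, -0.06], [-0.11, 0.16, -0.26]] + [[0.01, 0.00, -0.0], [-0.0, -0.00, 0.00]]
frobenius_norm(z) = 0.33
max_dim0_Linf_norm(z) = 0.26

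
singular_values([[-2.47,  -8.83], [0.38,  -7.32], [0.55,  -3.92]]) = [12.2, 2.13]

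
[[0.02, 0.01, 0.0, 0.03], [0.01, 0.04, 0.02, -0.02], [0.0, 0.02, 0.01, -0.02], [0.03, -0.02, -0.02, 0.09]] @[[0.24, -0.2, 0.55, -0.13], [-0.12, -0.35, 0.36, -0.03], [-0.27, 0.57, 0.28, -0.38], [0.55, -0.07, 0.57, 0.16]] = [[0.02, -0.01, 0.03, 0.00], [-0.02, -0.00, 0.01, -0.01], [-0.02, 0.00, -0.0, -0.01], [0.06, -0.02, 0.05, 0.02]]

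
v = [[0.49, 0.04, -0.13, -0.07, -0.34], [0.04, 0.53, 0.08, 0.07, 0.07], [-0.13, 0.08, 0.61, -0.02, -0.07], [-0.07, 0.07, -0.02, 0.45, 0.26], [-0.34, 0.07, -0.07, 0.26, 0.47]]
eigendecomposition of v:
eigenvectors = [[-0.57, 0.58, 0.38, 0.42, -0.15], [0.14, -0.15, -0.4, 0.85, 0.28], [-0.23, -0.09, 0.30, -0.13, 0.91], [0.32, -0.45, 0.76, 0.29, -0.18], [-0.71, -0.66, -0.14, 0.0, -0.2]]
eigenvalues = [0.04, 0.95, 0.32, 0.56, 0.67]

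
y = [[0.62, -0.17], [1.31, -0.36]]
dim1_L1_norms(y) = [0.79, 1.67]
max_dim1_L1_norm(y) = 1.67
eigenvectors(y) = [[0.43,  0.26], [0.9,  0.96]]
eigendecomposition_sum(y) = [[0.62, -0.17], [1.30, -0.36]] + [[0.00, -0.0], [0.01, -0.00]]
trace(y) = 0.26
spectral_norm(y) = 1.50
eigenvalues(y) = [0.26, -0.0]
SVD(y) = [[-0.43,-0.9],[-0.90,0.43]] @ diag([1.5029969691691192, 0.00033266866817196935]) @ [[-0.96, 0.26], [-0.26, -0.96]]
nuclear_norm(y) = 1.50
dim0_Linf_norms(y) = [1.31, 0.36]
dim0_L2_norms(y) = [1.45, 0.4]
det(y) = -0.00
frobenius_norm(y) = 1.50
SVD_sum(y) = [[0.62, -0.17], [1.31, -0.36]] + [[0.00, 0.00],[-0.00, -0.0]]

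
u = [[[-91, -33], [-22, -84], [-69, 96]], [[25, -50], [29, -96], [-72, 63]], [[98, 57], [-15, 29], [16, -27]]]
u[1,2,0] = -72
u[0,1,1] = -84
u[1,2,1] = 63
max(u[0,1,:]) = -22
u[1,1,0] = 29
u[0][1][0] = -22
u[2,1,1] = 29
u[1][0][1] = -50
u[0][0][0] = -91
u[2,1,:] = [-15, 29]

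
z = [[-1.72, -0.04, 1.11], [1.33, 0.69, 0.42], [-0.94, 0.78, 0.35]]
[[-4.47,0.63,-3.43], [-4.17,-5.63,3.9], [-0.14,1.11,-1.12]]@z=[[11.75, -2.06, -5.9], [-3.98, -0.68, -5.63], [2.77, -0.1, -0.08]]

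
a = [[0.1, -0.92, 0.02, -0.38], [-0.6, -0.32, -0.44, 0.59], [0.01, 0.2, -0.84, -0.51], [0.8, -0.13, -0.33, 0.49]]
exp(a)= [[1.08, -0.78, 0.24, -0.86], [-0.24, 0.8, -0.37, 0.89], [-0.22, 0.2, 0.45, -0.37], [1.15, -0.58, -0.19, 1.34]]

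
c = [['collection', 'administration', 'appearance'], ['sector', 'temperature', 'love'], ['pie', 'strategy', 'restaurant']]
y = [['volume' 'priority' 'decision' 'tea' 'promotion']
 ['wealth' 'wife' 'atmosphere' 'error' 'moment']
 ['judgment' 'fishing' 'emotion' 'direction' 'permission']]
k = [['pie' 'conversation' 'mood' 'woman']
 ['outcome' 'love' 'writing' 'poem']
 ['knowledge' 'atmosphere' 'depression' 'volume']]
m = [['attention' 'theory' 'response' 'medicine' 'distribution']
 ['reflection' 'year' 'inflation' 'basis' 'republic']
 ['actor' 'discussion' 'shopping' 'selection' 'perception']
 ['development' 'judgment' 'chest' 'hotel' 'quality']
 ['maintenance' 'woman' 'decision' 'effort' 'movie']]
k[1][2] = 'writing'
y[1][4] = 'moment'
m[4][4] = 'movie'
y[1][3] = 'error'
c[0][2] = 'appearance'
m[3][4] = 'quality'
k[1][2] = 'writing'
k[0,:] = ['pie', 'conversation', 'mood', 'woman']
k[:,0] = ['pie', 'outcome', 'knowledge']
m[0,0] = 'attention'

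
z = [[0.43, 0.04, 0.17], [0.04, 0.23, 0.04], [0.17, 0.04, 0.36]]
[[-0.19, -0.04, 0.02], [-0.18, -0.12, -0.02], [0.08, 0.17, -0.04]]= z @ [[-0.60, -0.32, 0.12], [-0.79, -0.59, -0.08], [0.58, 0.70, -0.17]]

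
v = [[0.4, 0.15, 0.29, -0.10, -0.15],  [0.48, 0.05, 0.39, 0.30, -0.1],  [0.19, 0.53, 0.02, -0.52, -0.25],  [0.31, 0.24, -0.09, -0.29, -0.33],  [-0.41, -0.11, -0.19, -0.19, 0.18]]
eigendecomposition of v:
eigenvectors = [[(0.44+0j), (0.05+0j), (-0.42+0.14j), -0.42-0.14j, (0.51+0j)],[0.57+0.00j, 0.47+0.00j, 0.27+0.04j, (0.27-0.04j), 0.12+0.00j],[0.37+0.00j, (-0.7+0j), (0.05-0.22j), (0.05+0.22j), -0.42+0.00j],[0.33+0.00j, (-0.51+0j), 0.42+0.12j, (0.42-0.12j), -0.06+0.00j],[-0.50+0.00j, (-0.17+0j), (-0.69+0j), (-0.69-0j), 0.74+0.00j]]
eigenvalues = [(0.93+0j), (-0.78+0j), (0.1+0.06j), (0.1-0.06j), (-0+0j)]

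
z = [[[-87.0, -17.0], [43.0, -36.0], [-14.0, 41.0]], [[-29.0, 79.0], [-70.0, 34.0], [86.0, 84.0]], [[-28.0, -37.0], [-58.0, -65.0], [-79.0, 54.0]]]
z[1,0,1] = 79.0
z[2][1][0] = -58.0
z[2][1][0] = -58.0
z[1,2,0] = 86.0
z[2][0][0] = -28.0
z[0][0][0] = -87.0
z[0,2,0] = -14.0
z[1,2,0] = 86.0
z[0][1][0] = 43.0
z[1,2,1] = 84.0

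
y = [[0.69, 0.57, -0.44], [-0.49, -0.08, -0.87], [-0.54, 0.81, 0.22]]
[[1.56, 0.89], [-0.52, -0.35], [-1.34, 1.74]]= y @ [[2.04, -0.15], [-0.15, 1.97], [-0.54, 0.30]]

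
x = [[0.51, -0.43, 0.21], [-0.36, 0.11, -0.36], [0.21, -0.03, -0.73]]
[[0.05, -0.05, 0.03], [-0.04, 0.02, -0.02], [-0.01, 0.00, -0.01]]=x @ [[0.08, -0.0, 0.04], [-0.0, 0.12, -0.01], [0.04, -0.01, 0.02]]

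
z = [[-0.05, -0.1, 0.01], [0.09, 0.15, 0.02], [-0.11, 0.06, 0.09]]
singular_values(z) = [0.21, 0.15, 0.02]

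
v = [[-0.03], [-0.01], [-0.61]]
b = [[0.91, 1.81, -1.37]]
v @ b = [[-0.03, -0.05, 0.04],[-0.01, -0.02, 0.01],[-0.56, -1.1, 0.84]]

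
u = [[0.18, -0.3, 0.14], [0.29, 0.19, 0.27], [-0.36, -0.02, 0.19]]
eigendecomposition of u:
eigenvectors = [[(0.21+0.56j), 0.21-0.56j, -0.37+0.00j], [0.61+0.00j, 0.61-0.00j, 0.56+0.00j], [-0.43+0.31j, (-0.43-0.31j), (0.74+0j)]]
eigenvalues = [(0.1+0.4j), (0.1-0.4j), (0.35+0j)]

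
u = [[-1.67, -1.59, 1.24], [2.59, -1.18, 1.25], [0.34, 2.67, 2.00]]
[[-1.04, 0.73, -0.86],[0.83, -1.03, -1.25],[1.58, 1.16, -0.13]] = u @[[0.40, -0.44, -0.12], [0.39, 0.25, 0.31], [0.20, 0.32, -0.46]]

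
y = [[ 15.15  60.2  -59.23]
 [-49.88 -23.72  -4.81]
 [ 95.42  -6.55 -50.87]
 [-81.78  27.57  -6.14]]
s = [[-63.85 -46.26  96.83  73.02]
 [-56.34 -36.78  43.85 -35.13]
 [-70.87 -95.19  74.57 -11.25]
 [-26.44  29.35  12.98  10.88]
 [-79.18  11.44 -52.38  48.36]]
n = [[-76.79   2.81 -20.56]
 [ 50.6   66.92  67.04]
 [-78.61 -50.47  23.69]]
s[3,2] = 12.98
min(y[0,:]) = -59.23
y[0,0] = 15.15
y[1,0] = -49.88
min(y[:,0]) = -81.78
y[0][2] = -59.23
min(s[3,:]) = -26.44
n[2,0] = -78.61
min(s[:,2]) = -52.38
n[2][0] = -78.61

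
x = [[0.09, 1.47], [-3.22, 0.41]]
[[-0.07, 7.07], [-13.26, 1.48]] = x@[[4.08, 0.15], [-0.30, 4.80]]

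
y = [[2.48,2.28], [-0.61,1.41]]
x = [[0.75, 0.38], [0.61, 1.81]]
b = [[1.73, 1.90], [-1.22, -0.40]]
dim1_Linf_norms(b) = [1.9, 1.22]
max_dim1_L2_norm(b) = 2.57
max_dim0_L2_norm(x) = 1.85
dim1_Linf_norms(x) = [0.75, 1.81]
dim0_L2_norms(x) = [0.97, 1.85]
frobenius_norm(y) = 3.70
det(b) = 1.63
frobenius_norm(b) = 2.87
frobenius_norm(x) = 2.09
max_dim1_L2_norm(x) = 1.91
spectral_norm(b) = 2.81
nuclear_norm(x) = 2.57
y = x + b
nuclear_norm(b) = 3.39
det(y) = 4.89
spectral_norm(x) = 2.01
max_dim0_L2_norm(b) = 2.12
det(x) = 1.13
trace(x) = 2.56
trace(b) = 1.33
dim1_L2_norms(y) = [3.37, 1.54]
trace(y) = 3.89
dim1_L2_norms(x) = [0.84, 1.91]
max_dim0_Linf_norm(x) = 1.81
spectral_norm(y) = 3.41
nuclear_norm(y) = 4.85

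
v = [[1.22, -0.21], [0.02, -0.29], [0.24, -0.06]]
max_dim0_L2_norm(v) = 1.24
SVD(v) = [[-0.98, 0.07], [-0.06, -1.00], [-0.20, -0.05]] @ diag([1.2643132823865713, 0.2823330019336983]) @ [[-0.98,0.19], [0.19,0.98]]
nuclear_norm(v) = 1.55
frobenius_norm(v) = 1.30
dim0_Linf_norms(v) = [1.22, 0.29]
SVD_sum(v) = [[1.22, -0.23], [0.07, -0.01], [0.24, -0.05]] + [[0.00, 0.02], [-0.05, -0.28], [-0.0, -0.01]]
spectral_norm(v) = 1.26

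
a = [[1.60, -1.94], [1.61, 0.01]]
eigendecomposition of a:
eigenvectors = [[0.74+0.00j,(0.74-0j)], [(0.3-0.6j),0.30+0.60j]]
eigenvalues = [(0.8+1.58j), (0.8-1.58j)]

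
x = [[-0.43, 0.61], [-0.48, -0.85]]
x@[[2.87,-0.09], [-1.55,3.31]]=[[-2.18, 2.06], [-0.06, -2.77]]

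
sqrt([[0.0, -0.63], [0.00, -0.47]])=[[0.00+0.00j, 0.00+0.92j], [0j, 0.00+0.69j]]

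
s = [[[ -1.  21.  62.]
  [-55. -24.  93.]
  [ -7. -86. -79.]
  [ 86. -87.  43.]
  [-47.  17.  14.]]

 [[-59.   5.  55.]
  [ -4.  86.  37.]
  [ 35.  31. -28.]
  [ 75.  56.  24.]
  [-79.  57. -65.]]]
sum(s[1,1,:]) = 119.0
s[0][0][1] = 21.0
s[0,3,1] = -87.0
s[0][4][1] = 17.0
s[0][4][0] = -47.0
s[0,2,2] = -79.0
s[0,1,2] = 93.0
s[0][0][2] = 62.0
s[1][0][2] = 55.0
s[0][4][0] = -47.0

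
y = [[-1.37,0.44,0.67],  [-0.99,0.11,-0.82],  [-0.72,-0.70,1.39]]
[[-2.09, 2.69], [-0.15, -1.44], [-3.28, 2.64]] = y@[[1.26, -0.37], [1.01, 1.34], [-1.20, 2.38]]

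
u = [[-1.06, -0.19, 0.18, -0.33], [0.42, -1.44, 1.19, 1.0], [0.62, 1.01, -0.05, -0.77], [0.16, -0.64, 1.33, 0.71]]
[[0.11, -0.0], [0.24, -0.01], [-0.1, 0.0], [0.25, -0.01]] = u @ [[-0.07,0.00], [-0.05,0.00], [0.17,-0.01], [0.0,-0.00]]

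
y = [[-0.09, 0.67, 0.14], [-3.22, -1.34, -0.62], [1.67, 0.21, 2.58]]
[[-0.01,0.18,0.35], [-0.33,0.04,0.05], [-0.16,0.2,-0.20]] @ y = [[0.01, -0.17, 0.79], [-0.02, -0.26, 0.06], [-0.96, -0.42, -0.66]]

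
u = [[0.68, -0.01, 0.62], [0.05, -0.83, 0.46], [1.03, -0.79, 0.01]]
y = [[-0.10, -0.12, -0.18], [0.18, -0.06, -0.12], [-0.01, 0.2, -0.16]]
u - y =[[0.78, 0.11, 0.80], [-0.13, -0.77, 0.58], [1.04, -0.99, 0.17]]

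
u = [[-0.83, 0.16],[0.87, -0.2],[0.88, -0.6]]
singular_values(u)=[1.6, 0.31]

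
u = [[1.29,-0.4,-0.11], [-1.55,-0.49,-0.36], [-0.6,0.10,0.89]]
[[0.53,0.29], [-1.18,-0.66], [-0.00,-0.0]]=u@[[0.56, 0.31], [0.40, 0.23], [0.33, 0.18]]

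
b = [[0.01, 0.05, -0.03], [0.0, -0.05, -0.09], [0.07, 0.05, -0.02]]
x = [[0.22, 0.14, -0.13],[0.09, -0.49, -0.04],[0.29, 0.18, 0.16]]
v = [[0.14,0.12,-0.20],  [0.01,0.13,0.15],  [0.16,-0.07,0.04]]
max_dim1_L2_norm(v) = 0.27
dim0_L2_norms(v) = [0.21, 0.19, 0.25]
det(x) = -0.04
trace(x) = -0.11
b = x @ v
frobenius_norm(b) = 0.15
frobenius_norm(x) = 0.69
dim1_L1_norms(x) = [0.49, 0.62, 0.63]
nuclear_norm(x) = 1.11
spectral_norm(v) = 0.28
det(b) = -0.00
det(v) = 0.01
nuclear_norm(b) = 0.24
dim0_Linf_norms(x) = [0.29, 0.49, 0.16]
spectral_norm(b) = 0.10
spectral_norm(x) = 0.55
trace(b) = -0.06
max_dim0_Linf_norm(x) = 0.49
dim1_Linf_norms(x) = [0.22, 0.49, 0.29]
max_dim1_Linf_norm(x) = 0.49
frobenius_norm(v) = 0.38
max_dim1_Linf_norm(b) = 0.09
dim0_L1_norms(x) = [0.6, 0.81, 0.33]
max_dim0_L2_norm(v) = 0.25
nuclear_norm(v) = 0.65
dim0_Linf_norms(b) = [0.07, 0.05, 0.09]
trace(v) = 0.31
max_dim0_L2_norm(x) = 0.54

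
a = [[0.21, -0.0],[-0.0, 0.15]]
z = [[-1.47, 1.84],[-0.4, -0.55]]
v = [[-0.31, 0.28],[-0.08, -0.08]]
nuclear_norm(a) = 0.36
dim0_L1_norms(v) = [0.39, 0.36]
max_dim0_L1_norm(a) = 0.21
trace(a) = 0.36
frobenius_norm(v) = 0.43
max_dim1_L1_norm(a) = 0.21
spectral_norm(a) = 0.21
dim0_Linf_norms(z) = [1.47, 1.84]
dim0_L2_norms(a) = [0.21, 0.15]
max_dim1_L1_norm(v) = 0.59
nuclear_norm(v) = 0.53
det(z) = 1.54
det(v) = 0.05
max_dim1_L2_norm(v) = 0.42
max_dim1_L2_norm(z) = 2.36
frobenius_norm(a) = 0.26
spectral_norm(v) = 0.42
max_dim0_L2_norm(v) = 0.32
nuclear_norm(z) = 3.02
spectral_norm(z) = 2.36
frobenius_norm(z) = 2.45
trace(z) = -2.02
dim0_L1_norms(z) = [1.87, 2.39]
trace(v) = -0.39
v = z @ a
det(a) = 0.03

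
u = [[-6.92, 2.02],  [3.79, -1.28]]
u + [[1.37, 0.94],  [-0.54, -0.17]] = [[-5.55, 2.96], [3.25, -1.45]]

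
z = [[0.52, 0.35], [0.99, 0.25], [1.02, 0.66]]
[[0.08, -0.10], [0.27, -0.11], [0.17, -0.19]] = z @[[0.34, -0.06], [-0.27, -0.19]]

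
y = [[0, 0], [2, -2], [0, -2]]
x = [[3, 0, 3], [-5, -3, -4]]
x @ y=[[0, -6], [-6, 14]]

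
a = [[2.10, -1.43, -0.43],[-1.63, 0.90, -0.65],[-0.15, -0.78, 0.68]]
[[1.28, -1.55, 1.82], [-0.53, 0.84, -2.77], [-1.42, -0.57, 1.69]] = a @ [[1.15, -0.09, 0.57], [1.00, 0.90, -0.91], [-0.69, 0.18, 1.57]]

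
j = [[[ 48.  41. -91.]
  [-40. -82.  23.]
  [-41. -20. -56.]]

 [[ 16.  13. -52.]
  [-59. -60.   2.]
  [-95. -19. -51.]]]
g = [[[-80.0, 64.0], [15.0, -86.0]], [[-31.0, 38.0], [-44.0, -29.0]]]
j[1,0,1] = 13.0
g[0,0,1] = 64.0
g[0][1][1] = -86.0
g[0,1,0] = 15.0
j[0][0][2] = -91.0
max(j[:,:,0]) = 48.0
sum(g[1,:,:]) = -66.0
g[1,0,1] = 38.0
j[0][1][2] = 23.0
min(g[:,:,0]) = -80.0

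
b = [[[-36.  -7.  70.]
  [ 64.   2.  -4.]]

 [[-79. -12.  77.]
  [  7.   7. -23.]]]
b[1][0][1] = -12.0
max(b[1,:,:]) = 77.0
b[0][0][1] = -7.0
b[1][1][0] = 7.0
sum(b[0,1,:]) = 62.0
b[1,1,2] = -23.0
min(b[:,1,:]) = -23.0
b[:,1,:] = [[64.0, 2.0, -4.0], [7.0, 7.0, -23.0]]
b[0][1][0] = 64.0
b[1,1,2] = -23.0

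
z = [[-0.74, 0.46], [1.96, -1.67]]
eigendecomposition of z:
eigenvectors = [[0.61, -0.29], [0.79, 0.96]]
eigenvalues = [-0.15, -2.26]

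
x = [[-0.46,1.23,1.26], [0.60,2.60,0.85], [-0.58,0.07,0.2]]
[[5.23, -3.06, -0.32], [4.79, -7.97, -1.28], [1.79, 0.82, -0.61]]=x @ [[-2.37, -2.01, 1.43], [1.93, -2.30, -1.34], [1.40, -0.92, 1.58]]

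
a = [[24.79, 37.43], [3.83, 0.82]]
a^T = [[24.79, 3.83],[37.43, 0.82]]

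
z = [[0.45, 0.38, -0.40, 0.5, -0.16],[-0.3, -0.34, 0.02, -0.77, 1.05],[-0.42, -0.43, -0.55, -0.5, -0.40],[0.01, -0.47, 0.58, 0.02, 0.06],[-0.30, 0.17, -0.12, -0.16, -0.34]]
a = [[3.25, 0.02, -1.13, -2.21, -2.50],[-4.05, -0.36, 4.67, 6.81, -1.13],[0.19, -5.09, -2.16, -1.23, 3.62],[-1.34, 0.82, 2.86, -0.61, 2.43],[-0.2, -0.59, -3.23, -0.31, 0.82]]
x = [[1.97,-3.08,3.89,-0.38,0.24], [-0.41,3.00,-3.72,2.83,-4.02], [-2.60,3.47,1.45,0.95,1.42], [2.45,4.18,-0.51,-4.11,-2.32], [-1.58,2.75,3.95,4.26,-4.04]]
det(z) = 0.00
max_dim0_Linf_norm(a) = 6.81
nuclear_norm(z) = 3.93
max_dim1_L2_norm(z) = 1.38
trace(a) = 0.94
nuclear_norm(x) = 28.32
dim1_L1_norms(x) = [9.56, 13.98, 9.89, 13.57, 16.58]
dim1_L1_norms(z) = [1.89, 2.48, 2.3, 1.14, 1.09]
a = z @ x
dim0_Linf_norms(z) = [0.45, 0.47, 0.58, 0.77, 1.05]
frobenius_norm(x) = 14.35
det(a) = -3.39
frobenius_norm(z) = 2.14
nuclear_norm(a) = 24.35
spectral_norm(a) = 10.55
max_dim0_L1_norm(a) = 14.05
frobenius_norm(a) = 13.52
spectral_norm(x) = 9.41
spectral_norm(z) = 1.58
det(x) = 1013.79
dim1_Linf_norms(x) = [3.89, 4.02, 3.47, 4.18, 4.26]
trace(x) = -1.73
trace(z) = -0.76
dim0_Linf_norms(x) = [2.6, 4.18, 3.95, 4.26, 4.04]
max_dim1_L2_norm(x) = 7.75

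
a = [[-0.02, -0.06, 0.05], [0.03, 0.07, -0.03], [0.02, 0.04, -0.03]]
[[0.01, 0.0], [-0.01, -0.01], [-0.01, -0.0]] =a @ [[-0.14, -0.07], [-0.05, -0.10], [0.12, -0.12]]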